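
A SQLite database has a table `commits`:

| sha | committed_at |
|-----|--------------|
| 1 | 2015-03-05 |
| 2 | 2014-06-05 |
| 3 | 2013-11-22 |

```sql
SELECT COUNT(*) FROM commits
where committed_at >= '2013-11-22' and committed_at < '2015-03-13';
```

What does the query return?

Rows in [2013-11-22, 2015-03-13): 2015-03-05, 2014-06-05, 2013-11-22 → 3 rows.

3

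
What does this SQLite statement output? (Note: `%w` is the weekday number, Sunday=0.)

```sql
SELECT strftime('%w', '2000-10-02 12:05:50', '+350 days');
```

1

First apply '+350 days': 2000-10-02 12:05:50 → 2001-09-17 12:05:50.
2001-09-17 is a Monday; with Sunday=0 that is 1.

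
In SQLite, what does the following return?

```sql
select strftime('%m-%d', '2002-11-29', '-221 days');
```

First apply '-221 days': 2002-11-29 → 2002-04-22.
`%m-%d` extracts the month-day: 04-22.

04-22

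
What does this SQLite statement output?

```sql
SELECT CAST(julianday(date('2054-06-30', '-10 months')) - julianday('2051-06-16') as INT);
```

806

Adding -10 months to 2054-06-30 gives 2053-08-30.
14 days remain in June 2051 after the 16th (30 − 16).
Full months from July 2051 through July 2053 contribute their day counts.
Then 30 days into August 2053.
Total: 14 + 31 + 31 + 30 + 31 + 30 + 31 + 31 + 29 + 31 + 30 + 31 + 30 + 31 + 31 + 30 + 31 + 30 + 31 + 31 + 28 + 31 + 30 + 31 + 30 + 31 + 30 = 806.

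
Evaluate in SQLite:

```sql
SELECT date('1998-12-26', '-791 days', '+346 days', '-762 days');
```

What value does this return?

1995-09-06

Applying '-791 days' to 1998-12-26: counting 791 days back gives 1996-10-26.
Applying '+346 days' to 1996-10-26: counting 346 days forward gives 1997-10-07.
Applying '-762 days' to 1997-10-07: counting 762 days back gives 1995-09-06.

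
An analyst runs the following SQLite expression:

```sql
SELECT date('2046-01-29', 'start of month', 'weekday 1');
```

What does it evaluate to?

2046-01-01

`start of month` rewinds 2046-01-29 to 2046-01-01.
`weekday 1` advances to the next Monday; 2046-01-01 is already a Monday, so it stays at 2046-01-01.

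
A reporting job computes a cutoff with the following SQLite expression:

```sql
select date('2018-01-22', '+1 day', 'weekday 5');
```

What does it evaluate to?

Advancing 1 more day within January lands on 2018-01-23.
`weekday 5` advances to the next Friday; 2018-01-23 is a Tuesday, so it moves forward to 2018-01-26.

2018-01-26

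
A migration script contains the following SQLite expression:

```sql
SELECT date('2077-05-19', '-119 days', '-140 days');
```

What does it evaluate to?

Applying '-119 days' to 2077-05-19: counting 119 days back gives 2077-01-20.
Applying '-140 days' to 2077-01-20: counting 140 days back gives 2076-09-02.

2076-09-02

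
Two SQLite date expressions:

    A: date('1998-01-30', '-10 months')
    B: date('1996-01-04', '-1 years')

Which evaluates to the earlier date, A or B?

B

A = 1997-03-30.
B = 1995-01-04.
B is earlier.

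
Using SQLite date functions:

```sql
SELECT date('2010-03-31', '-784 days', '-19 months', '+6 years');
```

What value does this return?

2012-07-06

Applying '-784 days' to 2010-03-31: counting 784 days back gives 2008-02-06.
Adding -19 months to 2008-02-06 gives 2006-07-06.
Adding +6 years to 2006-07-06 gives 2012-07-06.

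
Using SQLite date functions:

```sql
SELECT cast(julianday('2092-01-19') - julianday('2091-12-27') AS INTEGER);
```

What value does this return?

4 days remain in December 2091 after the 27th (31 − 27).
Then 19 days into January 2092.
Total: 4 + 19 = 23.

23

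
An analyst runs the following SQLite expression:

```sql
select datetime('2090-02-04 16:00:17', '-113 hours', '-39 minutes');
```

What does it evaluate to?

-113 hours from 2090-02-04 16:00:17 is 2090-01-30 23:00:17 (crosses midnight).
-39 minutes from 2090-01-30 23:00:17 is 2090-01-30 22:21:17.

2090-01-30 22:21:17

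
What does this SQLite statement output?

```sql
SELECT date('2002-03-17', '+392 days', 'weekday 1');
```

Applying '+392 days' to 2002-03-17: counting 392 days forward gives 2003-04-13.
`weekday 1` advances to the next Monday; 2003-04-13 is a Sunday, so it moves forward to 2003-04-14.

2003-04-14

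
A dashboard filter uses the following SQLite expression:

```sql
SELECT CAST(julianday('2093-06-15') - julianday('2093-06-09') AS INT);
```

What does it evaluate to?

Both dates are in June 2093: 15 − 9 = 6.

6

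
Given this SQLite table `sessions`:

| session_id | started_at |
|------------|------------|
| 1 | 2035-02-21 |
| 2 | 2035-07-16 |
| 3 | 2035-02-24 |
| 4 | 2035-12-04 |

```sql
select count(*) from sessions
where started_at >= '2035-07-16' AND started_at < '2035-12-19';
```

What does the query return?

Rows in [2035-07-16, 2035-12-19): 2035-07-16, 2035-12-04 → 2 rows.

2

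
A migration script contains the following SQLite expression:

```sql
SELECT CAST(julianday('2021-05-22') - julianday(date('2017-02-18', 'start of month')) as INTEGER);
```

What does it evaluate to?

1571

`start of month` rewinds 2017-02-18 to 2017-02-01.
27 days remain in February 2017 after the 1st (28 − 1).
Full months from March 2017 through April 2021 contribute their day counts.
Then 22 days into May 2021.
Total: 27 + 31 + 30 + 31 + 30 + 31 + 31 + 30 + 31 + 30 + 31 + 31 + 28 + 31 + 30 + 31 + 30 + 31 + 31 + 30 + 31 + 30 + 31 + 31 + 28 + 31 + 30 + 31 + 30 + 31 + 31 + 30 + 31 + 30 + 31 + 31 + 29 + 31 + 30 + 31 + 30 + 31 + 31 + 30 + 31 + 30 + 31 + 31 + 28 + 31 + 30 + 22 = 1571.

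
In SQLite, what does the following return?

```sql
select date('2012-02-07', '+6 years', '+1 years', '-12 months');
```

2018-02-07

Adding +6 years to 2012-02-07 gives 2018-02-07.
Adding +1 year to 2018-02-07 gives 2019-02-07.
Adding -12 months to 2019-02-07 gives 2018-02-07.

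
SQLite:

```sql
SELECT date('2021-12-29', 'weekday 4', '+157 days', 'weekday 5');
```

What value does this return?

`weekday 4` advances to the next Thursday; 2021-12-29 is a Wednesday, so it moves forward to 2021-12-30.
Applying '+157 days' to 2021-12-30: counting 157 days forward gives 2022-06-05.
`weekday 5` advances to the next Friday; 2022-06-05 is a Sunday, so it moves forward to 2022-06-10.

2022-06-10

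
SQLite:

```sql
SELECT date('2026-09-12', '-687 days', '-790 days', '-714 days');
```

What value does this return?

2020-09-12

Applying '-687 days' to 2026-09-12: counting 687 days back gives 2024-10-25.
Applying '-790 days' to 2024-10-25: counting 790 days back gives 2022-08-27.
Applying '-714 days' to 2022-08-27: counting 714 days back gives 2020-09-12.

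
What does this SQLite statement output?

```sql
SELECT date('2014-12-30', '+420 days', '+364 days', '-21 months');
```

Applying '+420 days' to 2014-12-30: counting 420 days forward gives 2016-02-23.
Applying '+364 days' to 2016-02-23: counting 364 days forward gives 2017-02-21.
Adding -21 months to 2017-02-21 gives 2015-05-21.

2015-05-21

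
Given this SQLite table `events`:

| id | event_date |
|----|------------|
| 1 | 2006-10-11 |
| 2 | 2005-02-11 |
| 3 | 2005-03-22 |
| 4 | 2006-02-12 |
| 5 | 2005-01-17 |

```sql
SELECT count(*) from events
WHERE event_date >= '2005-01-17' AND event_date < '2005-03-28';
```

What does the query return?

Rows in [2005-01-17, 2005-03-28): 2005-02-11, 2005-03-22, 2005-01-17 → 3 rows.

3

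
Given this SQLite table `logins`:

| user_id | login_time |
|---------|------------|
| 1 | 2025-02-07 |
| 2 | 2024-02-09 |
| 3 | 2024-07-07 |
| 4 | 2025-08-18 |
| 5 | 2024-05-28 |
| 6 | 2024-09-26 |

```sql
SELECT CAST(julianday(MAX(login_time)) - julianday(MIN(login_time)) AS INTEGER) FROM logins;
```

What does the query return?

556

MIN = 2024-02-09, MAX = 2025-08-18.
20 days remain in February 2024 after the 9th (29 − 9).
Full months from March 2024 through July 2025 contribute their day counts.
Then 18 days into August 2025.
Total: 20 + 31 + 30 + 31 + 30 + 31 + 31 + 30 + 31 + 30 + 31 + 31 + 28 + 31 + 30 + 31 + 30 + 31 + 18 = 556.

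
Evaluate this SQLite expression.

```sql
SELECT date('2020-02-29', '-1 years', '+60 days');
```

2019-04-30

Adding -1 year to 2020-02-29 targets 2019-02-29, but 2019 is not a leap year, so SQLite normalizes to 2019-03-01.
Applying '+60 days' to 2019-03-01: counting 60 days forward gives 2019-04-30.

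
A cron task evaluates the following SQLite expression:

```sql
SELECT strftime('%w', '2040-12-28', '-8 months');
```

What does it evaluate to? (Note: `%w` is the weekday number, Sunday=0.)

First apply '-8 months': 2040-12-28 → 2040-04-28.
2040-04-28 is a Saturday; with Sunday=0 that is 6.

6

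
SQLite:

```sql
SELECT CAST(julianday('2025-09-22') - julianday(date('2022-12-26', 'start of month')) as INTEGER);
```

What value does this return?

1026

`start of month` rewinds 2022-12-26 to 2022-12-01.
30 days remain in December 2022 after the 1st (31 − 1).
Full months from January 2023 through August 2025 contribute their day counts.
Then 22 days into September 2025.
Total: 30 + 31 + 28 + 31 + 30 + 31 + 30 + 31 + 31 + 30 + 31 + 30 + 31 + 31 + 29 + 31 + 30 + 31 + 30 + 31 + 31 + 30 + 31 + 30 + 31 + 31 + 28 + 31 + 30 + 31 + 30 + 31 + 31 + 22 = 1026.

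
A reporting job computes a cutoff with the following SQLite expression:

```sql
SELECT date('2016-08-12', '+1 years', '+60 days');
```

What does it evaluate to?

2017-10-11

Adding +1 year to 2016-08-12 gives 2017-08-12.
Applying '+60 days' to 2017-08-12: counting 60 days forward gives 2017-10-11.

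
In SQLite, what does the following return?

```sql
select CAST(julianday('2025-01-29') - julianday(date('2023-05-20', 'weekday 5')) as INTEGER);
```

`weekday 5` advances to the next Friday; 2023-05-20 is a Saturday, so it moves forward to 2023-05-26.
5 days remain in May 2023 after the 26th (31 − 26).
Full months from June 2023 through December 2024 contribute their day counts.
Then 29 days into January 2025.
Total: 5 + 30 + 31 + 31 + 30 + 31 + 30 + 31 + 31 + 29 + 31 + 30 + 31 + 30 + 31 + 31 + 30 + 31 + 30 + 31 + 29 = 614.

614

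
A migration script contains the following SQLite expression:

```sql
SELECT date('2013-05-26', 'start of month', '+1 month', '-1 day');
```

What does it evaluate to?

2013-05-31

`start of month` rewinds 2013-05-26 to 2013-05-01.
Adding +1 month to 2013-05-01 gives 2013-06-01.
Going back 1 day from 2013-06-01 reaches 2013-05-31 (last day of May, 31 days).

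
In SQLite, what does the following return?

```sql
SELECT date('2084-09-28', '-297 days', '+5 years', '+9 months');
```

2089-09-06

Applying '-297 days' to 2084-09-28: counting 297 days back gives 2083-12-06.
Adding +5 years to 2083-12-06 gives 2088-12-06.
Adding +9 months to 2088-12-06 gives 2089-09-06.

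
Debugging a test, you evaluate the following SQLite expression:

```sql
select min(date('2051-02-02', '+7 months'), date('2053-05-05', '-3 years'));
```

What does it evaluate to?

date('2051-02-02', '+7 months') → 2051-09-02.
date('2053-05-05', '-3 years') → 2050-05-05.
Earlier of the two is 2050-05-05.

2050-05-05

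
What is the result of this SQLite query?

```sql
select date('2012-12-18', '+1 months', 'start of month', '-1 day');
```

Adding +1 month to 2012-12-18 gives 2013-01-18.
`start of month` rewinds 2013-01-18 to 2013-01-01.
Going back 1 day from 2013-01-01 reaches 2012-12-31 (last day of December, 31 days).

2012-12-31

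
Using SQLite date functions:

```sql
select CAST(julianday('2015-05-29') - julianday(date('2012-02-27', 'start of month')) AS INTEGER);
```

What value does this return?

`start of month` rewinds 2012-02-27 to 2012-02-01.
28 days remain in February 2012 after the 1st (29 − 1).
Full months from March 2012 through April 2015 contribute their day counts.
Then 29 days into May 2015.
Total: 28 + 31 + 30 + 31 + 30 + 31 + 31 + 30 + 31 + 30 + 31 + 31 + 28 + 31 + 30 + 31 + 30 + 31 + 31 + 30 + 31 + 30 + 31 + 31 + 28 + 31 + 30 + 31 + 30 + 31 + 31 + 30 + 31 + 30 + 31 + 31 + 28 + 31 + 30 + 29 = 1213.

1213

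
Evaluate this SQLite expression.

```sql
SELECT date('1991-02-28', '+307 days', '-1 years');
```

Applying '+307 days' to 1991-02-28: counting 307 days forward gives 1992-01-01.
Adding -1 year to 1992-01-01 gives 1991-01-01.

1991-01-01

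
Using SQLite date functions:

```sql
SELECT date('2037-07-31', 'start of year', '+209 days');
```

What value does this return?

2037-07-29

`start of year` rewinds 2037-07-31 to 2037-01-01.
Applying '+209 days' to 2037-01-01: counting 209 days forward gives 2037-07-29.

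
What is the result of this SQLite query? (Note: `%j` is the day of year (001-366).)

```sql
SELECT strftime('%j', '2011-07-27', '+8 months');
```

First apply '+8 months': 2011-07-27 → 2012-03-27.
Day-of-year for 2012-03-27: days since 2012-01-01 inclusive = 87, zero-padded to 087.

087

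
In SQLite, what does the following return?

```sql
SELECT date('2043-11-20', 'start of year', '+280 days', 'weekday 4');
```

2043-10-08

`start of year` rewinds 2043-11-20 to 2043-01-01.
Applying '+280 days' to 2043-01-01: counting 280 days forward gives 2043-10-08.
`weekday 4` advances to the next Thursday; 2043-10-08 is already a Thursday, so it stays at 2043-10-08.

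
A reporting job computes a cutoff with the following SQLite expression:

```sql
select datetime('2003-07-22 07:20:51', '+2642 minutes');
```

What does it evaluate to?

2642 minutes = 44h 2m; +2642 minutes from 2003-07-22 07:20:51 is 2003-07-24 03:22:51 (crosses midnight).

2003-07-24 03:22:51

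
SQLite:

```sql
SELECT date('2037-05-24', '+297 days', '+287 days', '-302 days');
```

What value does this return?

2038-03-02

Applying '+297 days' to 2037-05-24: counting 297 days forward gives 2038-03-17.
Applying '+287 days' to 2038-03-17: counting 287 days forward gives 2038-12-29.
Applying '-302 days' to 2038-12-29: counting 302 days back gives 2038-03-02.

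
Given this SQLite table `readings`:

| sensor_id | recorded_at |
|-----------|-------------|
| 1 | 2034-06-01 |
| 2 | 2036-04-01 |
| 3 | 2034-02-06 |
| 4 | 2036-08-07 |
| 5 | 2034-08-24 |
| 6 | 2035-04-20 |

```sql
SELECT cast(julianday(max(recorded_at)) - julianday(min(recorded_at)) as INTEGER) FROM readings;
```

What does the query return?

MIN = 2034-02-06, MAX = 2036-08-07.
22 days remain in February 2034 after the 6th (28 − 6).
Full months from March 2034 through July 2036 contribute their day counts.
Then 7 days into August 2036.
Total: 22 + 31 + 30 + 31 + 30 + 31 + 31 + 30 + 31 + 30 + 31 + 31 + 28 + 31 + 30 + 31 + 30 + 31 + 31 + 30 + 31 + 30 + 31 + 31 + 29 + 31 + 30 + 31 + 30 + 31 + 7 = 913.

913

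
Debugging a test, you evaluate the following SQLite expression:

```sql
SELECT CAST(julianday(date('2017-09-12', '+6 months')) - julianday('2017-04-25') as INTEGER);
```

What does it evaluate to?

Adding +6 months to 2017-09-12 gives 2018-03-12.
5 days remain in April 2017 after the 25th (30 − 25).
Full months from May 2017 through February 2018 contribute their day counts.
Then 12 days into March 2018.
Total: 5 + 31 + 30 + 31 + 31 + 30 + 31 + 30 + 31 + 31 + 28 + 12 = 321.

321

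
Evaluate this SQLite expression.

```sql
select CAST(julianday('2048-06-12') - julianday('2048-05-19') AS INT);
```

12 days remain in May 2048 after the 19th (31 − 19).
Then 12 days into June 2048.
Total: 12 + 12 = 24.

24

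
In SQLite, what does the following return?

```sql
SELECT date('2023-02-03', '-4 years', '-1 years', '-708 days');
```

2016-02-26

Adding -4 years to 2023-02-03 gives 2019-02-03.
Adding -1 year to 2019-02-03 gives 2018-02-03.
Applying '-708 days' to 2018-02-03: counting 708 days back gives 2016-02-26.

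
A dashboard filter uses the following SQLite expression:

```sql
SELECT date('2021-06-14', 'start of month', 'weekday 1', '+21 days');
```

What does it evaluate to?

2021-06-28

`start of month` rewinds 2021-06-14 to 2021-06-01.
`weekday 1` advances to the next Monday; 2021-06-01 is a Tuesday, so it moves forward to 2021-06-07.
Advancing 21 more days within June lands on 2021-06-28.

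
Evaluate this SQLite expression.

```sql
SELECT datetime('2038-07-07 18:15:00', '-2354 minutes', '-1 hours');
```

2038-07-06 02:01:00

2354 minutes = 39h 14m; -2354 minutes from 2038-07-07 18:15:00 is 2038-07-06 03:01:00 (crosses midnight).
-1 hours from 2038-07-06 03:01:00 is 2038-07-06 02:01:00.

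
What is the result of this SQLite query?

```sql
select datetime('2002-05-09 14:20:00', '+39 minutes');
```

+39 minutes from 2002-05-09 14:20:00 is 2002-05-09 14:59:00.

2002-05-09 14:59:00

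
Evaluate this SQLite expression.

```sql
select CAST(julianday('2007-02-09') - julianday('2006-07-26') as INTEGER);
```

5 days remain in July 2006 after the 26th (31 − 26).
Full months from August 2006 through January 2007 contribute their day counts.
Then 9 days into February 2007.
Total: 5 + 31 + 30 + 31 + 30 + 31 + 31 + 9 = 198.

198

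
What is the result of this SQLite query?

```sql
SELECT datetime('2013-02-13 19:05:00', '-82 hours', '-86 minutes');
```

2013-02-10 07:39:00

-82 hours from 2013-02-13 19:05:00 is 2013-02-10 09:05:00 (crosses midnight).
86 minutes = 1h 26m; -86 minutes from 2013-02-10 09:05:00 is 2013-02-10 07:39:00.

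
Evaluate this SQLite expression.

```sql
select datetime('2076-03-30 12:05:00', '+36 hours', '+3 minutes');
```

2076-04-01 00:08:00

+36 hours from 2076-03-30 12:05:00 is 2076-04-01 00:05:00 (crosses midnight).
+3 minutes from 2076-04-01 00:05:00 is 2076-04-01 00:08:00.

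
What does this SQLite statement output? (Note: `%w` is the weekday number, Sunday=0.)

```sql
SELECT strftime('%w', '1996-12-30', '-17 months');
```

First apply '-17 months': 1996-12-30 → 1995-07-30.
1995-07-30 is a Sunday; with Sunday=0 that is 0.

0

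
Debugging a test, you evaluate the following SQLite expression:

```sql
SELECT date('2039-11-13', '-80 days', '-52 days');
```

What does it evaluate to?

Applying '-80 days' to 2039-11-13: counting 80 days back gives 2039-08-25.
Applying '-52 days' to 2039-08-25: counting 52 days back gives 2039-07-04.

2039-07-04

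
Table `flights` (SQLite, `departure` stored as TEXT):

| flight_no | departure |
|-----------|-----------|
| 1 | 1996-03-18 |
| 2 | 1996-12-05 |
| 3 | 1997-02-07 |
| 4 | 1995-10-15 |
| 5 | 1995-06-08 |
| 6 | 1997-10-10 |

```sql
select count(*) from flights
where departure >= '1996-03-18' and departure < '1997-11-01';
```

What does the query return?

4

Rows in [1996-03-18, 1997-11-01): 1996-03-18, 1996-12-05, 1997-02-07, 1997-10-10 → 4 rows.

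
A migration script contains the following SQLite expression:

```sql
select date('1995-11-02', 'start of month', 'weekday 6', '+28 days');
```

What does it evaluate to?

1995-12-02

`start of month` rewinds 1995-11-02 to 1995-11-01.
`weekday 6` advances to the next Saturday; 1995-11-01 is a Wednesday, so it moves forward to 1995-11-04.
November 1995 has 30 days; 26 remain after the 4th, so 27 days reach 1995-12-01.
Advancing 1 more day within December lands on 1995-12-02.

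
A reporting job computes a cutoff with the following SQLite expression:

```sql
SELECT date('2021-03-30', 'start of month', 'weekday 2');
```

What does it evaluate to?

`start of month` rewinds 2021-03-30 to 2021-03-01.
`weekday 2` advances to the next Tuesday; 2021-03-01 is a Monday, so it moves forward to 2021-03-02.

2021-03-02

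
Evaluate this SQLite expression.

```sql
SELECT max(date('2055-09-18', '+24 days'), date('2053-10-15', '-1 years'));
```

2055-10-12

date('2055-09-18', '+24 days') → 2055-10-12.
date('2053-10-15', '-1 years') → 2052-10-15.
Later of the two is 2055-10-12.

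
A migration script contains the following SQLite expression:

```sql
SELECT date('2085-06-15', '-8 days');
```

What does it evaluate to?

Going back 8 days within June lands on 2085-06-07.

2085-06-07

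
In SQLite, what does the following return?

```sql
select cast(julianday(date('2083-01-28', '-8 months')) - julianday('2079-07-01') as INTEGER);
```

1062

Adding -8 months to 2083-01-28 gives 2082-05-28.
30 days remain in July 2079 after the 1st (31 − 1).
Full months from August 2079 through April 2082 contribute their day counts.
Then 28 days into May 2082.
Total: 30 + 31 + 30 + 31 + 30 + 31 + 31 + 29 + 31 + 30 + 31 + 30 + 31 + 31 + 30 + 31 + 30 + 31 + 31 + 28 + 31 + 30 + 31 + 30 + 31 + 31 + 30 + 31 + 30 + 31 + 31 + 28 + 31 + 30 + 28 = 1062.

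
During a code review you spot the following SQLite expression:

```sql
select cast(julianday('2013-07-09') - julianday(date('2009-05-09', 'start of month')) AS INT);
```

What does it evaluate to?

`start of month` rewinds 2009-05-09 to 2009-05-01.
30 days remain in May 2009 after the 1st (31 − 1).
Full months from June 2009 through June 2013 contribute their day counts.
Then 9 days into July 2013.
Total: 30 + 30 + 31 + 31 + 30 + 31 + 30 + 31 + 31 + 28 + 31 + 30 + 31 + 30 + 31 + 31 + 30 + 31 + 30 + 31 + 31 + 28 + 31 + 30 + 31 + 30 + 31 + 31 + 30 + 31 + 30 + 31 + 31 + 29 + 31 + 30 + 31 + 30 + 31 + 31 + 30 + 31 + 30 + 31 + 31 + 28 + 31 + 30 + 31 + 30 + 9 = 1530.

1530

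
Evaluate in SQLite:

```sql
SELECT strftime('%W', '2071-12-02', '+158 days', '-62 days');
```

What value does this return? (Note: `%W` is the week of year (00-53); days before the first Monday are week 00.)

First apply '+158 days', '-62 days': 2071-12-02 → 2072-03-07.
2072-03-07 is a Monday. SQLite's %W counts Mondays since the year started; the result is 10.

10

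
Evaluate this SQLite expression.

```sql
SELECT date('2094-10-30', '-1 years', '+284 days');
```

2094-08-10

Adding -1 year to 2094-10-30 gives 2093-10-30.
Applying '+284 days' to 2093-10-30: counting 284 days forward gives 2094-08-10.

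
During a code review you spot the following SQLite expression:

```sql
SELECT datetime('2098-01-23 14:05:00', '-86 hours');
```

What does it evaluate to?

-86 hours from 2098-01-23 14:05:00 is 2098-01-20 00:05:00 (crosses midnight).

2098-01-20 00:05:00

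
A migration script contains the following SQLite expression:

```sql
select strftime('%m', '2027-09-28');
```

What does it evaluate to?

`%m` extracts the 2-digit month (01-12): 09.

09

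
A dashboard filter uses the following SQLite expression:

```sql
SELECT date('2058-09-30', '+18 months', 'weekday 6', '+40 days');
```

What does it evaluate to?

2060-05-13

Adding +18 months to 2058-09-30 gives 2060-03-30.
`weekday 6` advances to the next Saturday; 2060-03-30 is a Tuesday, so it moves forward to 2060-04-03.
April 2060 has 30 days; 27 remain after the 3rd, so 28 days reach 2060-05-01.
Advancing 12 more days within May lands on 2060-05-13.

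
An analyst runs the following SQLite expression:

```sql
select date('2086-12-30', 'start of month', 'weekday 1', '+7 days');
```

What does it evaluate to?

`start of month` rewinds 2086-12-30 to 2086-12-01.
`weekday 1` advances to the next Monday; 2086-12-01 is a Sunday, so it moves forward to 2086-12-02.
Advancing 7 more days within December lands on 2086-12-09.

2086-12-09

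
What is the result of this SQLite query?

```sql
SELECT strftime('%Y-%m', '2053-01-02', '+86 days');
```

2053-03

First apply '+86 days': 2053-01-02 → 2053-03-29.
`%Y-%m` extracts the year-month: 2053-03.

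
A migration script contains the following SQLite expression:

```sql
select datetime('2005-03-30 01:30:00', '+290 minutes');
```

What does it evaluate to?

290 minutes = 4h 50m; +290 minutes from 2005-03-30 01:30:00 is 2005-03-30 06:20:00.

2005-03-30 06:20:00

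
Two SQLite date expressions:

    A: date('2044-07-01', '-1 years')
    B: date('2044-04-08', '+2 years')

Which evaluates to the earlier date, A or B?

A

A = 2043-07-01.
B = 2046-04-08.
A is earlier.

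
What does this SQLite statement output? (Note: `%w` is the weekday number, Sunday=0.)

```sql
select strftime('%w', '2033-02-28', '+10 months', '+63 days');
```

3

First apply '+10 months', '+63 days': 2033-02-28 → 2034-03-01.
2034-03-01 is a Wednesday; with Sunday=0 that is 3.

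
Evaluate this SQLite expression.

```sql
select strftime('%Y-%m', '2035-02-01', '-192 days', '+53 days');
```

2034-09

First apply '-192 days', '+53 days': 2035-02-01 → 2034-09-15.
`%Y-%m` extracts the year-month: 2034-09.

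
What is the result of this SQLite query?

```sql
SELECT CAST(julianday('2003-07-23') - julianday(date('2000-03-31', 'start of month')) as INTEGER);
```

`start of month` rewinds 2000-03-31 to 2000-03-01.
30 days remain in March 2000 after the 1st (31 − 1).
Full months from April 2000 through June 2003 contribute their day counts.
Then 23 days into July 2003.
Total: 30 + 30 + 31 + 30 + 31 + 31 + 30 + 31 + 30 + 31 + 31 + 28 + 31 + 30 + 31 + 30 + 31 + 31 + 30 + 31 + 30 + 31 + 31 + 28 + 31 + 30 + 31 + 30 + 31 + 31 + 30 + 31 + 30 + 31 + 31 + 28 + 31 + 30 + 31 + 30 + 23 = 1239.

1239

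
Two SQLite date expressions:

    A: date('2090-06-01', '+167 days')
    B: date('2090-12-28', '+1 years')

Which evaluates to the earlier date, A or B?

A = 2090-11-15.
B = 2091-12-28.
A is earlier.

A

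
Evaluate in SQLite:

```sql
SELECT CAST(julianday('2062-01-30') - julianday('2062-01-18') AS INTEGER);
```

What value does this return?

12

Both dates are in January 2062: 30 − 18 = 12.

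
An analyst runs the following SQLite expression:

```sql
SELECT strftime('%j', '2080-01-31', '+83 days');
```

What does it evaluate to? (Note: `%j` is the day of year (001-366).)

First apply '+83 days': 2080-01-31 → 2080-04-23.
Day-of-year for 2080-04-23: days since 2080-01-01 inclusive = 114, zero-padded to 114.

114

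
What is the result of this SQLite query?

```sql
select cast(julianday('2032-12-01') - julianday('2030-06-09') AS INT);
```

21 days remain in June 2030 after the 9th (30 − 9).
Full months from July 2030 through November 2032 contribute their day counts.
Then 1 day into December 2032.
Total: 21 + 31 + 31 + 30 + 31 + 30 + 31 + 31 + 28 + 31 + 30 + 31 + 30 + 31 + 31 + 30 + 31 + 30 + 31 + 31 + 29 + 31 + 30 + 31 + 30 + 31 + 31 + 30 + 31 + 30 + 1 = 906.

906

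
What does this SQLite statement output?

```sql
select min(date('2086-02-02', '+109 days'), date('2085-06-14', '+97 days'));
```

2085-09-19

date('2086-02-02', '+109 days') → 2086-05-22.
date('2085-06-14', '+97 days') → 2085-09-19.
Earlier of the two is 2085-09-19.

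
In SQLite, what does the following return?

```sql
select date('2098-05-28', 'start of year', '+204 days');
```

2098-07-24

`start of year` rewinds 2098-05-28 to 2098-01-01.
Applying '+204 days' to 2098-01-01: counting 204 days forward gives 2098-07-24.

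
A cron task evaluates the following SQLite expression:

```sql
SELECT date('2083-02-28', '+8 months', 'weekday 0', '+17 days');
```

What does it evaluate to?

2083-11-17

Adding +8 months to 2083-02-28 gives 2083-10-28.
`weekday 0` advances to the next Sunday; 2083-10-28 is a Thursday, so it moves forward to 2083-10-31.
October 2083 has 31 days; 0 remain after the 31st, so 1 days reach 2083-11-01.
Advancing 16 more days within November lands on 2083-11-17.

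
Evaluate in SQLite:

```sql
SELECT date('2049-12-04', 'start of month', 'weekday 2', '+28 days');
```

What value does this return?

2050-01-04

`start of month` rewinds 2049-12-04 to 2049-12-01.
`weekday 2` advances to the next Tuesday; 2049-12-01 is a Wednesday, so it moves forward to 2049-12-07.
December 2049 has 31 days; 24 remain after the 7th, so 25 days reach 2050-01-01.
Advancing 3 more days within January lands on 2050-01-04.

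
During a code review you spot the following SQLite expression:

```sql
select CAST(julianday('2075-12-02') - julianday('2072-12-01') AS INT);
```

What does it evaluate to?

30 days remain in December 2072 after the 1st (31 − 1).
Full months from January 2073 through November 2075 contribute their day counts.
Then 2 days into December 2075.
Total: 30 + 31 + 28 + 31 + 30 + 31 + 30 + 31 + 31 + 30 + 31 + 30 + 31 + 31 + 28 + 31 + 30 + 31 + 30 + 31 + 31 + 30 + 31 + 30 + 31 + 31 + 28 + 31 + 30 + 31 + 30 + 31 + 31 + 30 + 31 + 30 + 2 = 1096.

1096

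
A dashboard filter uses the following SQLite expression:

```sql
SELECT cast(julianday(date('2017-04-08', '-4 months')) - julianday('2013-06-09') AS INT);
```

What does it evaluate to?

Adding -4 months to 2017-04-08 gives 2016-12-08.
21 days remain in June 2013 after the 9th (30 − 9).
Full months from July 2013 through November 2016 contribute their day counts.
Then 8 days into December 2016.
Total: 21 + 31 + 31 + 30 + 31 + 30 + 31 + 31 + 28 + 31 + 30 + 31 + 30 + 31 + 31 + 30 + 31 + 30 + 31 + 31 + 28 + 31 + 30 + 31 + 30 + 31 + 31 + 30 + 31 + 30 + 31 + 31 + 29 + 31 + 30 + 31 + 30 + 31 + 31 + 30 + 31 + 30 + 8 = 1278.

1278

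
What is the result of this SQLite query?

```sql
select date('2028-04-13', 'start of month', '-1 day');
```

`start of month` rewinds 2028-04-13 to 2028-04-01.
Going back 1 day from 2028-04-01 reaches 2028-03-31 (last day of March, 31 days).

2028-03-31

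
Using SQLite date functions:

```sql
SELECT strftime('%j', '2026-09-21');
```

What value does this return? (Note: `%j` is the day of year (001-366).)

264

Day-of-year for 2026-09-21: days since 2026-01-01 inclusive = 264, zero-padded to 264.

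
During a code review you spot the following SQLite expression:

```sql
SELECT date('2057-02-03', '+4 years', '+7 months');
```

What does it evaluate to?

2061-09-03

Adding +4 years to 2057-02-03 gives 2061-02-03.
Adding +7 months to 2061-02-03 gives 2061-09-03.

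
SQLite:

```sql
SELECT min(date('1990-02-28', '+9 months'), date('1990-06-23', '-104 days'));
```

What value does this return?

date('1990-02-28', '+9 months') → 1990-11-28.
date('1990-06-23', '-104 days') → 1990-03-11.
Earlier of the two is 1990-03-11.

1990-03-11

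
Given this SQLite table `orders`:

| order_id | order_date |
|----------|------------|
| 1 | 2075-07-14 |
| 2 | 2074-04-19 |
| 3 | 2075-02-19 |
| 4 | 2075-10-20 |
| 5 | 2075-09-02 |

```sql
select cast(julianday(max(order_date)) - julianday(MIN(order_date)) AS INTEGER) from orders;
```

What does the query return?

549

MIN = 2074-04-19, MAX = 2075-10-20.
11 days remain in April 2074 after the 19th (30 − 19).
Full months from May 2074 through September 2075 contribute their day counts.
Then 20 days into October 2075.
Total: 11 + 31 + 30 + 31 + 31 + 30 + 31 + 30 + 31 + 31 + 28 + 31 + 30 + 31 + 30 + 31 + 31 + 30 + 20 = 549.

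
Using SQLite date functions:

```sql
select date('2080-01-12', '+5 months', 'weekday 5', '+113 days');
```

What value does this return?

Adding +5 months to 2080-01-12 gives 2080-06-12.
`weekday 5` advances to the next Friday; 2080-06-12 is a Wednesday, so it moves forward to 2080-06-14.
Applying '+113 days' to 2080-06-14: counting 113 days forward gives 2080-10-05.

2080-10-05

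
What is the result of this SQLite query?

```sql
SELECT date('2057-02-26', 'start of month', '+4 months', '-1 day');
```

2057-05-31

`start of month` rewinds 2057-02-26 to 2057-02-01.
Adding +4 months to 2057-02-01 gives 2057-06-01.
Going back 1 day from 2057-06-01 reaches 2057-05-31 (last day of May, 31 days).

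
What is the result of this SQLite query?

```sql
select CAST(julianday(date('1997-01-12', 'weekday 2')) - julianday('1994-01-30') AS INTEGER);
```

1080

`weekday 2` advances to the next Tuesday; 1997-01-12 is a Sunday, so it moves forward to 1997-01-14.
1 day remains in January 1994 after the 30th (31 − 30).
Full months from February 1994 through December 1996 contribute their day counts.
Then 14 days into January 1997.
Total: 1 + 28 + 31 + 30 + 31 + 30 + 31 + 31 + 30 + 31 + 30 + 31 + 31 + 28 + 31 + 30 + 31 + 30 + 31 + 31 + 30 + 31 + 30 + 31 + 31 + 29 + 31 + 30 + 31 + 30 + 31 + 31 + 30 + 31 + 30 + 31 + 14 = 1080.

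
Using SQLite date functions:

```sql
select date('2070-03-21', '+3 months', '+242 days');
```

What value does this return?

2071-02-18

Adding +3 months to 2070-03-21 gives 2070-06-21.
Applying '+242 days' to 2070-06-21: counting 242 days forward gives 2071-02-18.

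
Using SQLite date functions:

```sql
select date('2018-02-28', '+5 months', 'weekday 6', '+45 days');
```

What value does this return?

2018-09-11

Adding +5 months to 2018-02-28 gives 2018-07-28.
`weekday 6` advances to the next Saturday; 2018-07-28 is already a Saturday, so it stays at 2018-07-28.
Applying '+45 days' to 2018-07-28: counting 45 days forward gives 2018-09-11.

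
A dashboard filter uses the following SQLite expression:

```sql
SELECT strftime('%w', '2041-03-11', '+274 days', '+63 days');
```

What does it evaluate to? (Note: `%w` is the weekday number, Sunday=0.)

First apply '+274 days', '+63 days': 2041-03-11 → 2042-02-11.
2042-02-11 is a Tuesday; with Sunday=0 that is 2.

2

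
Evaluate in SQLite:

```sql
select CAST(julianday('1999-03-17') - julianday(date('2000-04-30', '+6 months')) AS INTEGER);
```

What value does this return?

Adding +6 months to 2000-04-30 gives 2000-10-30.
14 days remain in March 1999 after the 17th (31 − 17).
Full months from April 1999 through September 2000 contribute their day counts.
Then 30 days into October 2000.
Total: 14 + 30 + 31 + 30 + 31 + 31 + 30 + 31 + 30 + 31 + 31 + 29 + 31 + 30 + 31 + 30 + 31 + 31 + 30 + 30 = 593.
The subtraction is earlier − later, so the result is −593 → -593.

-593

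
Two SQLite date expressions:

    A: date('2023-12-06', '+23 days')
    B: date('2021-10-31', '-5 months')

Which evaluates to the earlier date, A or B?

B

A = 2023-12-29.
B = 2021-05-31.
B is earlier.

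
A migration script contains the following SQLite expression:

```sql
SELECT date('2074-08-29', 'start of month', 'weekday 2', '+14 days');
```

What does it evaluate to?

`start of month` rewinds 2074-08-29 to 2074-08-01.
`weekday 2` advances to the next Tuesday; 2074-08-01 is a Wednesday, so it moves forward to 2074-08-07.
Advancing 14 more days within August lands on 2074-08-21.

2074-08-21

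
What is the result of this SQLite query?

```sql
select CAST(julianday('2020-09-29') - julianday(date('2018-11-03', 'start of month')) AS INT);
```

`start of month` rewinds 2018-11-03 to 2018-11-01.
29 days remain in November 2018 after the 1st (30 − 1).
Full months from December 2018 through August 2020 contribute their day counts.
Then 29 days into September 2020.
Total: 29 + 31 + 31 + 28 + 31 + 30 + 31 + 30 + 31 + 31 + 30 + 31 + 30 + 31 + 31 + 29 + 31 + 30 + 31 + 30 + 31 + 31 + 29 = 698.

698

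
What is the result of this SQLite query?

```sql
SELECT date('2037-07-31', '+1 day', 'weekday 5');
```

2037-08-07

July 2037 has 31 days; 0 remain after the 31st, so 1 days reach 2037-08-01.
`weekday 5` advances to the next Friday; 2037-08-01 is a Saturday, so it moves forward to 2037-08-07.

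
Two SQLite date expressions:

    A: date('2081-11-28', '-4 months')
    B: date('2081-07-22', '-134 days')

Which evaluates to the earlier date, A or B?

A = 2081-07-28.
B = 2081-03-10.
B is earlier.

B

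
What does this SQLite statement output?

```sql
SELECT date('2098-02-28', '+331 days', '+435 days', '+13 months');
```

2101-05-05

Applying '+331 days' to 2098-02-28: counting 331 days forward gives 2099-01-25.
Applying '+435 days' to 2099-01-25: counting 435 days forward gives 2100-04-05.
Adding +13 months to 2100-04-05 gives 2101-05-05.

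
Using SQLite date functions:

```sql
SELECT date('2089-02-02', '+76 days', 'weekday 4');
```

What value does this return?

Applying '+76 days' to 2089-02-02: counting 76 days forward gives 2089-04-19.
`weekday 4` advances to the next Thursday; 2089-04-19 is a Tuesday, so it moves forward to 2089-04-21.

2089-04-21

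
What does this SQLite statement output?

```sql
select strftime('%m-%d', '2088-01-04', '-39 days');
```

First apply '-39 days': 2088-01-04 → 2087-11-26.
`%m-%d` extracts the month-day: 11-26.

11-26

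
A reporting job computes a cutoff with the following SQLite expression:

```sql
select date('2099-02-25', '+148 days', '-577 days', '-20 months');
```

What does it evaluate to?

Applying '+148 days' to 2099-02-25: counting 148 days forward gives 2099-07-23.
Applying '-577 days' to 2099-07-23: counting 577 days back gives 2097-12-23.
Adding -20 months to 2097-12-23 gives 2096-04-23.

2096-04-23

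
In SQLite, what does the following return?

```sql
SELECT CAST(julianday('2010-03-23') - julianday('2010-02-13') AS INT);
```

15 days remain in February 2010 after the 13th (28 − 13).
Then 23 days into March 2010.
Total: 15 + 23 = 38.

38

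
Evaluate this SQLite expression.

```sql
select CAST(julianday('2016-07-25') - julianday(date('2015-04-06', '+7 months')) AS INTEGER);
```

Adding +7 months to 2015-04-06 gives 2015-11-06.
24 days remain in November 2015 after the 6th (30 − 6).
Full months from December 2015 through June 2016 contribute their day counts.
Then 25 days into July 2016.
Total: 24 + 31 + 31 + 29 + 31 + 30 + 31 + 30 + 25 = 262.

262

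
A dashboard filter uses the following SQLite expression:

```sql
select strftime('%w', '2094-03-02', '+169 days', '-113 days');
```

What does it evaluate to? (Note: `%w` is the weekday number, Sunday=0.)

2

First apply '+169 days', '-113 days': 2094-03-02 → 2094-04-27.
2094-04-27 is a Tuesday; with Sunday=0 that is 2.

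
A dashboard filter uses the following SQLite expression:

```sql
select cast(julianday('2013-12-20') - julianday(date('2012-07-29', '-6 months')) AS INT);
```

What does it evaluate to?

691

Adding -6 months to 2012-07-29 gives 2012-01-29.
2 days remain in January 2012 after the 29th (31 − 29).
Full months from February 2012 through November 2013 contribute their day counts.
Then 20 days into December 2013.
Total: 2 + 29 + 31 + 30 + 31 + 30 + 31 + 31 + 30 + 31 + 30 + 31 + 31 + 28 + 31 + 30 + 31 + 30 + 31 + 31 + 30 + 31 + 30 + 20 = 691.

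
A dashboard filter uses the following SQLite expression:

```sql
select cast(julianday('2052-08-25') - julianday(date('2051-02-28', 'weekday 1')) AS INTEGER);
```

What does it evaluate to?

`weekday 1` advances to the next Monday; 2051-02-28 is a Tuesday, so it moves forward to 2051-03-06.
25 days remain in March 2051 after the 6th (31 − 6).
Full months from April 2051 through July 2052 contribute their day counts.
Then 25 days into August 2052.
Total: 25 + 30 + 31 + 30 + 31 + 31 + 30 + 31 + 30 + 31 + 31 + 29 + 31 + 30 + 31 + 30 + 31 + 25 = 538.

538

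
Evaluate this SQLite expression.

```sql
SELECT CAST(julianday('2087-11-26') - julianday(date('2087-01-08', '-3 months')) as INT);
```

414

Adding -3 months to 2087-01-08 gives 2086-10-08.
23 days remain in October 2086 after the 8th (31 − 8).
Full months from November 2086 through October 2087 contribute their day counts.
Then 26 days into November 2087.
Total: 23 + 30 + 31 + 31 + 28 + 31 + 30 + 31 + 30 + 31 + 31 + 30 + 31 + 26 = 414.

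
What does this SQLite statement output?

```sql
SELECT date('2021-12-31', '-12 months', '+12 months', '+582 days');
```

Adding -12 months to 2021-12-31 gives 2020-12-31.
Adding +12 months to 2020-12-31 gives 2021-12-31.
Applying '+582 days' to 2021-12-31: counting 582 days forward gives 2023-08-05.

2023-08-05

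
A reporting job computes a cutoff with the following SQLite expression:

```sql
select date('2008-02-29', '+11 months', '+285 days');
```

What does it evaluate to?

Adding +11 months to 2008-02-29 gives 2009-01-29.
Applying '+285 days' to 2009-01-29: counting 285 days forward gives 2009-11-10.

2009-11-10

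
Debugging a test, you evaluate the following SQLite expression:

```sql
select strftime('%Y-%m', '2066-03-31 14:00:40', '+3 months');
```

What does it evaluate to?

First apply '+3 months': 2066-03-31 14:00:40 → 2066-07-01 14:00:40.
`%Y-%m` extracts the year-month: 2066-07.

2066-07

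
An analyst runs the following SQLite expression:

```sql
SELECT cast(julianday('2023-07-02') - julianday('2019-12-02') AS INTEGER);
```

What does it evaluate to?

29 days remain in December 2019 after the 2nd (31 − 2).
Full months from January 2020 through June 2023 contribute their day counts.
Then 2 days into July 2023.
Total: 29 + 31 + 29 + 31 + 30 + 31 + 30 + 31 + 31 + 30 + 31 + 30 + 31 + 31 + 28 + 31 + 30 + 31 + 30 + 31 + 31 + 30 + 31 + 30 + 31 + 31 + 28 + 31 + 30 + 31 + 30 + 31 + 31 + 30 + 31 + 30 + 31 + 31 + 28 + 31 + 30 + 31 + 30 + 2 = 1308.

1308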